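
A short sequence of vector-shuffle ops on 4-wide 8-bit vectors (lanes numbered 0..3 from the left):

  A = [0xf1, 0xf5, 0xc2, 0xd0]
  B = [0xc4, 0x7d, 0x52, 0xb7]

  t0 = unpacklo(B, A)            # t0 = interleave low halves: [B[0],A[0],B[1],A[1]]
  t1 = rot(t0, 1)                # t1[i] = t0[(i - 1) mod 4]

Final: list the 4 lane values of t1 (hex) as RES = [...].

RES = [ 0xf5  0xc4  0xf1  0x7d ]

  t0: c4 f1 7d f5
  t1: f5 c4 f1 7d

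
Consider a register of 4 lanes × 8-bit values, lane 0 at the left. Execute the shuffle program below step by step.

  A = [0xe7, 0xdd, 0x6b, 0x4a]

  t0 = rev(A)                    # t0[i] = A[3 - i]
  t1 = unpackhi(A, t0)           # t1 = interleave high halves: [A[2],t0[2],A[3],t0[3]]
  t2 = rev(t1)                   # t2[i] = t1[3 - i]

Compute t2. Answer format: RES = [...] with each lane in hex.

RES = [0xe7, 0x4a, 0xdd, 0x6b]

→ t0 |4a|6b|dd|e7|
→ t1 |6b|dd|4a|e7|
→ t2 |e7|4a|dd|6b|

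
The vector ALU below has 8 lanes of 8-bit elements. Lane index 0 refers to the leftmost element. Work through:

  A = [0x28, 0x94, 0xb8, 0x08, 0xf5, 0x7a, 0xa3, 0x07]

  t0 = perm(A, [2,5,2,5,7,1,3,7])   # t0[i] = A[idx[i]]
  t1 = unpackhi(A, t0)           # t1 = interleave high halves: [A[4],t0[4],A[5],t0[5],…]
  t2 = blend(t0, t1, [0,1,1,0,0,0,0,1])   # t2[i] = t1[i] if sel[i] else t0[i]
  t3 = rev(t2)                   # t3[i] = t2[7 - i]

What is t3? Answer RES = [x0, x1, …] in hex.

t0 = [0xb8, 0x7a, 0xb8, 0x7a, 0x07, 0x94, 0x08, 0x07]
t1 = [0xf5, 0x07, 0x7a, 0x94, 0xa3, 0x08, 0x07, 0x07]
t2 = [0xb8, 0x07, 0x7a, 0x7a, 0x07, 0x94, 0x08, 0x07]
t3 = [0x07, 0x08, 0x94, 0x07, 0x7a, 0x7a, 0x07, 0xb8]

RES = [0x07, 0x08, 0x94, 0x07, 0x7a, 0x7a, 0x07, 0xb8]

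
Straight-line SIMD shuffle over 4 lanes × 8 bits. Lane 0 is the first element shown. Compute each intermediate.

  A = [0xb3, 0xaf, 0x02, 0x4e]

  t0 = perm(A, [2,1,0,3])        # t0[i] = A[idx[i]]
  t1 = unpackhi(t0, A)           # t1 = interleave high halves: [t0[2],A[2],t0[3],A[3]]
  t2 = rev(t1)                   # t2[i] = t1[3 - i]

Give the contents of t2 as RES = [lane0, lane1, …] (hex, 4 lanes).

t0 = [0x02, 0xaf, 0xb3, 0x4e]
t1 = [0xb3, 0x02, 0x4e, 0x4e]
t2 = [0x4e, 0x4e, 0x02, 0xb3]

RES = [0x4e, 0x4e, 0x02, 0xb3]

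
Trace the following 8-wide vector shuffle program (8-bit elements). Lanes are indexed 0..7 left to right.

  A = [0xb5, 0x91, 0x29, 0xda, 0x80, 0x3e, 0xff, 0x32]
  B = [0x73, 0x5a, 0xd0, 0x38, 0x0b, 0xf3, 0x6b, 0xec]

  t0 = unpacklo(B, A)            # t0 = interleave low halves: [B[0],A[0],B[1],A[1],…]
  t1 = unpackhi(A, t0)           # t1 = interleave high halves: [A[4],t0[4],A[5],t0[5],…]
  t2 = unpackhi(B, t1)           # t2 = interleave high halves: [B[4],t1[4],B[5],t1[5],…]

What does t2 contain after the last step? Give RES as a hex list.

  t0: 73 b5 5a 91 d0 29 38 da
  t1: 80 d0 3e 29 ff 38 32 da
  t2: 0b ff f3 38 6b 32 ec da

RES = [ 0x0b  0xff  0xf3  0x38  0x6b  0x32  0xec  0xda ]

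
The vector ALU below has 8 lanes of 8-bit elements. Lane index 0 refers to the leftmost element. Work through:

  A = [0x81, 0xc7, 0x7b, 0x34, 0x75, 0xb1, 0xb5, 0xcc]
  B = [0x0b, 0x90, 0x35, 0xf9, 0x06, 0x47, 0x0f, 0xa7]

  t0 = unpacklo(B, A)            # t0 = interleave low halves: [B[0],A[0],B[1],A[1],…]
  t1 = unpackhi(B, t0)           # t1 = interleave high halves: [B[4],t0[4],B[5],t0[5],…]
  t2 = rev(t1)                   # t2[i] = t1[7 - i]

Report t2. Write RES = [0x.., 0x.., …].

  t0: 0b 81 90 c7 35 7b f9 34
  t1: 06 35 47 7b 0f f9 a7 34
  t2: 34 a7 f9 0f 7b 47 35 06

RES = [0x34, 0xa7, 0xf9, 0x0f, 0x7b, 0x47, 0x35, 0x06]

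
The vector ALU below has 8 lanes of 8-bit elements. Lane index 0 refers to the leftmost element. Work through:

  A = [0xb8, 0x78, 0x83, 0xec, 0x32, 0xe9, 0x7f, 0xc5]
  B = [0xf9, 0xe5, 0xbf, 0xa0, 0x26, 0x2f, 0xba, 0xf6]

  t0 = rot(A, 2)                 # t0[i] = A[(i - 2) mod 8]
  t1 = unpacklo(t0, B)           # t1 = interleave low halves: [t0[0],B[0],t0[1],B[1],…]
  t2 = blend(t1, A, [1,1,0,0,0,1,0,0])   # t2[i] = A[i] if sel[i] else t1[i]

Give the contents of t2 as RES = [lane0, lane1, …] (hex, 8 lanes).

t0 = [0x7f, 0xc5, 0xb8, 0x78, 0x83, 0xec, 0x32, 0xe9]
t1 = [0x7f, 0xf9, 0xc5, 0xe5, 0xb8, 0xbf, 0x78, 0xa0]
t2 = [0xb8, 0x78, 0xc5, 0xe5, 0xb8, 0xe9, 0x78, 0xa0]

RES = [0xb8, 0x78, 0xc5, 0xe5, 0xb8, 0xe9, 0x78, 0xa0]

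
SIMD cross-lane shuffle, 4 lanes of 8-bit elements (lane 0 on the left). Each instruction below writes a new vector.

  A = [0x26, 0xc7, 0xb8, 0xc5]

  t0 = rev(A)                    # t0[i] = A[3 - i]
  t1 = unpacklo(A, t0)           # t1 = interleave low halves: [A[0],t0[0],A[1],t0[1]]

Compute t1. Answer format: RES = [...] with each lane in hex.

RES = [0x26, 0xc5, 0xc7, 0xb8]

t0 = [0xc5, 0xb8, 0xc7, 0x26]
t1 = [0x26, 0xc5, 0xc7, 0xb8]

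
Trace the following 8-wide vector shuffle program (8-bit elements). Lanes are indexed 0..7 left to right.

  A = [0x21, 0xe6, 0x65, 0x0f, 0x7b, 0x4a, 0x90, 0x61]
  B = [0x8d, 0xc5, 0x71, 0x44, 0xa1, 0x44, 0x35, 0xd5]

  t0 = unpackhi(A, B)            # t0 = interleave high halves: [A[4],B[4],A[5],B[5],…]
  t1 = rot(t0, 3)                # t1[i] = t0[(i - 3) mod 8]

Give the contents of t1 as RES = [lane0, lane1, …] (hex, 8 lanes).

t0 = [0x7b, 0xa1, 0x4a, 0x44, 0x90, 0x35, 0x61, 0xd5]
t1 = [0x35, 0x61, 0xd5, 0x7b, 0xa1, 0x4a, 0x44, 0x90]

RES = [0x35, 0x61, 0xd5, 0x7b, 0xa1, 0x4a, 0x44, 0x90]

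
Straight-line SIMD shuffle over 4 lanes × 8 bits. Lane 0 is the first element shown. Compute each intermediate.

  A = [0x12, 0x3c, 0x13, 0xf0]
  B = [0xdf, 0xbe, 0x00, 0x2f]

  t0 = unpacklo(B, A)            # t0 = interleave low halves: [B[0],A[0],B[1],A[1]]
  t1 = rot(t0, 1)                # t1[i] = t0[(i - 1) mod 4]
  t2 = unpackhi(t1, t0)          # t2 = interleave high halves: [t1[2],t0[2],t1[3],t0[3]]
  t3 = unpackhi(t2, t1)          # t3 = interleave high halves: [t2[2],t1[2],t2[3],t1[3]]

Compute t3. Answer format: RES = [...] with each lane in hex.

RES = [0xbe, 0x12, 0x3c, 0xbe]

  t0: df 12 be 3c
  t1: 3c df 12 be
  t2: 12 be be 3c
  t3: be 12 3c be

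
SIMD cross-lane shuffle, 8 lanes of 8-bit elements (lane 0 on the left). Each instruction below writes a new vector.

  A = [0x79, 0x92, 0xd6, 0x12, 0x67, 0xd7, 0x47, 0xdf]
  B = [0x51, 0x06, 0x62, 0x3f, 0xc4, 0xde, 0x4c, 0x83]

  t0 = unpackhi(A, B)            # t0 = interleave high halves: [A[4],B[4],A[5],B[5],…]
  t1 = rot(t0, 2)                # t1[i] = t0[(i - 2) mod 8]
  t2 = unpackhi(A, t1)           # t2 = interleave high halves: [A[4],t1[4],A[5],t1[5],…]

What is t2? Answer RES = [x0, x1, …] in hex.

RES = [ 0x67  0xd7  0xd7  0xde  0x47  0x47  0xdf  0x4c ]

  t0: 67 c4 d7 de 47 4c df 83
  t1: df 83 67 c4 d7 de 47 4c
  t2: 67 d7 d7 de 47 47 df 4c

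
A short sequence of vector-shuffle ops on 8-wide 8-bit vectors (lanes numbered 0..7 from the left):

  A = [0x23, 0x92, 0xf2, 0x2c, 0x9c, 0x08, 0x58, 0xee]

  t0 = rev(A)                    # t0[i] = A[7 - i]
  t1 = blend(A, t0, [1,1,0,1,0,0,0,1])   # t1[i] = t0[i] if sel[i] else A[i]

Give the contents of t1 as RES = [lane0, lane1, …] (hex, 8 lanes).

RES = [0xee, 0x58, 0xf2, 0x9c, 0x9c, 0x08, 0x58, 0x23]

  t0: ee 58 08 9c 2c f2 92 23
  t1: ee 58 f2 9c 9c 08 58 23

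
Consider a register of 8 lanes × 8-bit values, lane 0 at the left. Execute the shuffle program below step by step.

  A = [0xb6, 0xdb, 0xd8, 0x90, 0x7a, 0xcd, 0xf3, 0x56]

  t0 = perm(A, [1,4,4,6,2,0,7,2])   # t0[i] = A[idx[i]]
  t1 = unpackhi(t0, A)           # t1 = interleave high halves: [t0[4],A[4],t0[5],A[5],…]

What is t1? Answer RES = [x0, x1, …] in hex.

t0 = [0xdb, 0x7a, 0x7a, 0xf3, 0xd8, 0xb6, 0x56, 0xd8]
t1 = [0xd8, 0x7a, 0xb6, 0xcd, 0x56, 0xf3, 0xd8, 0x56]

RES = [ 0xd8  0x7a  0xb6  0xcd  0x56  0xf3  0xd8  0x56 ]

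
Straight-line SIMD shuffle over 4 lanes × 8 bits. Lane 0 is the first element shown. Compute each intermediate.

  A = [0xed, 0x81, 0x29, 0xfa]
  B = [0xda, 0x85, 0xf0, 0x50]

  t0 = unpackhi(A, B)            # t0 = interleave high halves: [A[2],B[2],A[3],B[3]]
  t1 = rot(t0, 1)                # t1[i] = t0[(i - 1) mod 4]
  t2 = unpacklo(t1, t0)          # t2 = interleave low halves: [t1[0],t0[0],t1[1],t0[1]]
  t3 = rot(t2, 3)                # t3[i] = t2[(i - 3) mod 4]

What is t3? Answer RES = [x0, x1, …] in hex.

RES = [0x29, 0x29, 0xf0, 0x50]

t0 = [0x29, 0xf0, 0xfa, 0x50]
t1 = [0x50, 0x29, 0xf0, 0xfa]
t2 = [0x50, 0x29, 0x29, 0xf0]
t3 = [0x29, 0x29, 0xf0, 0x50]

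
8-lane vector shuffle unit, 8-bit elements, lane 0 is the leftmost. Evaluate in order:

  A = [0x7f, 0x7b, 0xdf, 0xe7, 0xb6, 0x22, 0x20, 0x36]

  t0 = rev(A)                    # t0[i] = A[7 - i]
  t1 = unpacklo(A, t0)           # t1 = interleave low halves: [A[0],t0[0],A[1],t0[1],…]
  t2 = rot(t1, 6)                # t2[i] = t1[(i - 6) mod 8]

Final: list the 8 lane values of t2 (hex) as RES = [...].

→ t0 |36|20|22|b6|e7|df|7b|7f|
→ t1 |7f|36|7b|20|df|22|e7|b6|
→ t2 |7b|20|df|22|e7|b6|7f|36|

RES = [ 0x7b  0x20  0xdf  0x22  0xe7  0xb6  0x7f  0x36 ]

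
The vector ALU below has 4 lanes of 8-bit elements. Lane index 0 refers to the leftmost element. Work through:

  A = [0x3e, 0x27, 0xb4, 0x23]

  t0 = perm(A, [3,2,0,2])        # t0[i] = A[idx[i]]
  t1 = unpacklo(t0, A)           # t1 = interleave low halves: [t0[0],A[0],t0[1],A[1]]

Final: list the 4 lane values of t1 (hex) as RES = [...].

t0 = [0x23, 0xb4, 0x3e, 0xb4]
t1 = [0x23, 0x3e, 0xb4, 0x27]

RES = [ 0x23  0x3e  0xb4  0x27 ]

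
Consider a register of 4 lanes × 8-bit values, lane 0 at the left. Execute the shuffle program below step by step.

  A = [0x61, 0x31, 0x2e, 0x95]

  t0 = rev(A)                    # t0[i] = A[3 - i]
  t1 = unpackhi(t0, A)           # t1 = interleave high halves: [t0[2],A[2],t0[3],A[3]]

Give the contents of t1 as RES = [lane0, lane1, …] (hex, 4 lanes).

  t0: 95 2e 31 61
  t1: 31 2e 61 95

RES = [ 0x31  0x2e  0x61  0x95 ]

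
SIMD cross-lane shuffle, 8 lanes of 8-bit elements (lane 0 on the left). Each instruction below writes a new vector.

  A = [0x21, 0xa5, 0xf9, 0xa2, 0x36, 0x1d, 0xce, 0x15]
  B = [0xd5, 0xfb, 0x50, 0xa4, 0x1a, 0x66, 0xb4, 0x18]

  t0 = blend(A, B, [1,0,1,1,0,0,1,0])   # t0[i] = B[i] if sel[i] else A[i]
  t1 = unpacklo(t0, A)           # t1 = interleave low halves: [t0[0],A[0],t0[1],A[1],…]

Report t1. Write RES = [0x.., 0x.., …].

t0 = [0xd5, 0xa5, 0x50, 0xa4, 0x36, 0x1d, 0xb4, 0x15]
t1 = [0xd5, 0x21, 0xa5, 0xa5, 0x50, 0xf9, 0xa4, 0xa2]

RES = [0xd5, 0x21, 0xa5, 0xa5, 0x50, 0xf9, 0xa4, 0xa2]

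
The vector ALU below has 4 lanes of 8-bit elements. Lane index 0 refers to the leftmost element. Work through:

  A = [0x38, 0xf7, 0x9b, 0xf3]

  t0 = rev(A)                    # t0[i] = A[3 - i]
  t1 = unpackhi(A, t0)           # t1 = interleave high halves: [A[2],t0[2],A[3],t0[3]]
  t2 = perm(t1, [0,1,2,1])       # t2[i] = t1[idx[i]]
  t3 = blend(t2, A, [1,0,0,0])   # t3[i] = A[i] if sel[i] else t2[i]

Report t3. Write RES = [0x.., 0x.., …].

RES = [0x38, 0xf7, 0xf3, 0xf7]

→ t0 |f3|9b|f7|38|
→ t1 |9b|f7|f3|38|
→ t2 |9b|f7|f3|f7|
→ t3 |38|f7|f3|f7|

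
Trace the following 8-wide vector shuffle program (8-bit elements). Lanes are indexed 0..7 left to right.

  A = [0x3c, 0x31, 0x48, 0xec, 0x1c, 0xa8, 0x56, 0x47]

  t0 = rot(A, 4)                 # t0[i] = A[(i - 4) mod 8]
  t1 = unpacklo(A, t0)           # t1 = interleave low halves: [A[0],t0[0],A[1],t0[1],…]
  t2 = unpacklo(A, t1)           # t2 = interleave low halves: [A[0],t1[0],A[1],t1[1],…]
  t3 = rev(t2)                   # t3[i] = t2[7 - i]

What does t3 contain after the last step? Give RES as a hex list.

RES = [ 0xa8  0xec  0x31  0x48  0x1c  0x31  0x3c  0x3c ]

→ t0 |1c|a8|56|47|3c|31|48|ec|
→ t1 |3c|1c|31|a8|48|56|ec|47|
→ t2 |3c|3c|31|1c|48|31|ec|a8|
→ t3 |a8|ec|31|48|1c|31|3c|3c|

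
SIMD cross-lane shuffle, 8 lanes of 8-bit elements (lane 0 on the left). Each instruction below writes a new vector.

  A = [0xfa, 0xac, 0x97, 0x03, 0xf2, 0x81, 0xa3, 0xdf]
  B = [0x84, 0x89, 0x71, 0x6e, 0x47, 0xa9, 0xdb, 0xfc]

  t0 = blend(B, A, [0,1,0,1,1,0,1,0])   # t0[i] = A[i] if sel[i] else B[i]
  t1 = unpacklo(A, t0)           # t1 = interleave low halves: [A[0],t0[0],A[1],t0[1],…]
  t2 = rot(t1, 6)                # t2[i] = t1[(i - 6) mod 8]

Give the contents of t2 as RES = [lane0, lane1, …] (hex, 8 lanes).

t0 = [0x84, 0xac, 0x71, 0x03, 0xf2, 0xa9, 0xa3, 0xfc]
t1 = [0xfa, 0x84, 0xac, 0xac, 0x97, 0x71, 0x03, 0x03]
t2 = [0xac, 0xac, 0x97, 0x71, 0x03, 0x03, 0xfa, 0x84]

RES = [0xac, 0xac, 0x97, 0x71, 0x03, 0x03, 0xfa, 0x84]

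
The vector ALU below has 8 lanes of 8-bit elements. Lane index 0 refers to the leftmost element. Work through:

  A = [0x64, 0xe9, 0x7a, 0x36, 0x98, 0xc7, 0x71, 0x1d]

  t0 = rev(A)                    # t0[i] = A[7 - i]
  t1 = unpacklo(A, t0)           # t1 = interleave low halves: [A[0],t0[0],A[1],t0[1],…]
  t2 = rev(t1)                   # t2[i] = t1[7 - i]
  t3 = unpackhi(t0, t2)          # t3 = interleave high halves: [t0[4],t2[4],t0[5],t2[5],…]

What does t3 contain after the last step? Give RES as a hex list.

→ t0 |1d|71|c7|98|36|7a|e9|64|
→ t1 |64|1d|e9|71|7a|c7|36|98|
→ t2 |98|36|c7|7a|71|e9|1d|64|
→ t3 |36|71|7a|e9|e9|1d|64|64|

RES = [0x36, 0x71, 0x7a, 0xe9, 0xe9, 0x1d, 0x64, 0x64]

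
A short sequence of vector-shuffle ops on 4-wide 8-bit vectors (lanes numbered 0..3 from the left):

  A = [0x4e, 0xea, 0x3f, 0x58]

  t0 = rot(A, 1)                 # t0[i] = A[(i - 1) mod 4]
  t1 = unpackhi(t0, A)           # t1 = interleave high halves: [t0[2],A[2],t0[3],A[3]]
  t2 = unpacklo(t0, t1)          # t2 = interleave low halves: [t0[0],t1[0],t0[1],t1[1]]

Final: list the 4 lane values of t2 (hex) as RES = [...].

t0 = [0x58, 0x4e, 0xea, 0x3f]
t1 = [0xea, 0x3f, 0x3f, 0x58]
t2 = [0x58, 0xea, 0x4e, 0x3f]

RES = [ 0x58  0xea  0x4e  0x3f ]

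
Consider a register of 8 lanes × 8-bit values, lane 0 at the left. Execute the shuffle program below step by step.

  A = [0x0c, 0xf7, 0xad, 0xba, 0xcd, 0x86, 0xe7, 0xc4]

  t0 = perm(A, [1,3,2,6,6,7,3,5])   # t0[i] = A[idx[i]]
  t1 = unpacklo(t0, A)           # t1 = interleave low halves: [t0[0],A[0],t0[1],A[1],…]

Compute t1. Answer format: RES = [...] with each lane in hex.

  t0: f7 ba ad e7 e7 c4 ba 86
  t1: f7 0c ba f7 ad ad e7 ba

RES = [0xf7, 0x0c, 0xba, 0xf7, 0xad, 0xad, 0xe7, 0xba]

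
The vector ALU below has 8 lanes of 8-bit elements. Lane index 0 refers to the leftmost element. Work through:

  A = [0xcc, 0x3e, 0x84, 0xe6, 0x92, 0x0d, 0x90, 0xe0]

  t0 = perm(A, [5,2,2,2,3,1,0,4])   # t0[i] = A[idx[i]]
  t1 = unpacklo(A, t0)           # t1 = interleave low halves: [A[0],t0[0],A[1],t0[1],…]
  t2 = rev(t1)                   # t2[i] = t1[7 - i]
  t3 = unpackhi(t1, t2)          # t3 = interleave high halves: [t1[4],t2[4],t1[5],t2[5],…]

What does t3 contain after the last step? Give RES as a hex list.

RES = [ 0x84  0x84  0x84  0x3e  0xe6  0x0d  0x84  0xcc ]

  t0: 0d 84 84 84 e6 3e cc 92
  t1: cc 0d 3e 84 84 84 e6 84
  t2: 84 e6 84 84 84 3e 0d cc
  t3: 84 84 84 3e e6 0d 84 cc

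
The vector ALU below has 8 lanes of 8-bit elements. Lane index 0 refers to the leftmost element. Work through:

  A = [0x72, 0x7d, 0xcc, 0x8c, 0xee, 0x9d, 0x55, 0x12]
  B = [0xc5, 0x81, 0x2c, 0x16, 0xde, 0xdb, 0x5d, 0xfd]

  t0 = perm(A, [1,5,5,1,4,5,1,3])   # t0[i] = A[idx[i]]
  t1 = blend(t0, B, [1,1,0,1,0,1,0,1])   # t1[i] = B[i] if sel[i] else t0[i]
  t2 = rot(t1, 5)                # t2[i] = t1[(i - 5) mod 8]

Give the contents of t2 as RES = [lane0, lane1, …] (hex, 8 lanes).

  t0: 7d 9d 9d 7d ee 9d 7d 8c
  t1: c5 81 9d 16 ee db 7d fd
  t2: 16 ee db 7d fd c5 81 9d

RES = [0x16, 0xee, 0xdb, 0x7d, 0xfd, 0xc5, 0x81, 0x9d]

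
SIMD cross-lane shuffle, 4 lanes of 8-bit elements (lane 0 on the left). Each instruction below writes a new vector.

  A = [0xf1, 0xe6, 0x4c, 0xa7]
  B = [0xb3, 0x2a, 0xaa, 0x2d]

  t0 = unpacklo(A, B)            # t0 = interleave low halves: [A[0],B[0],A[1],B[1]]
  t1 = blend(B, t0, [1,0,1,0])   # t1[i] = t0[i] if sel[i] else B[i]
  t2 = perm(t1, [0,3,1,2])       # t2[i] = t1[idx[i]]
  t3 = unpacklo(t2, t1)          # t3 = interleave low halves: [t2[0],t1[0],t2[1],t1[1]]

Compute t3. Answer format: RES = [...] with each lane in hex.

RES = [0xf1, 0xf1, 0x2d, 0x2a]

  t0: f1 b3 e6 2a
  t1: f1 2a e6 2d
  t2: f1 2d 2a e6
  t3: f1 f1 2d 2a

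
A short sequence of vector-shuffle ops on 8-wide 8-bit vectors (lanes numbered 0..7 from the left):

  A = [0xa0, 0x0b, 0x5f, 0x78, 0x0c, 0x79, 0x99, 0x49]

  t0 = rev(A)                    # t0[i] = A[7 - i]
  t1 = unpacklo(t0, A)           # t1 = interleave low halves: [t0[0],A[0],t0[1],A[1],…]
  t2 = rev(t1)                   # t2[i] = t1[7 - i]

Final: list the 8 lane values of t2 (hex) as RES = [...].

RES = [ 0x78  0x0c  0x5f  0x79  0x0b  0x99  0xa0  0x49 ]

  t0: 49 99 79 0c 78 5f 0b a0
  t1: 49 a0 99 0b 79 5f 0c 78
  t2: 78 0c 5f 79 0b 99 a0 49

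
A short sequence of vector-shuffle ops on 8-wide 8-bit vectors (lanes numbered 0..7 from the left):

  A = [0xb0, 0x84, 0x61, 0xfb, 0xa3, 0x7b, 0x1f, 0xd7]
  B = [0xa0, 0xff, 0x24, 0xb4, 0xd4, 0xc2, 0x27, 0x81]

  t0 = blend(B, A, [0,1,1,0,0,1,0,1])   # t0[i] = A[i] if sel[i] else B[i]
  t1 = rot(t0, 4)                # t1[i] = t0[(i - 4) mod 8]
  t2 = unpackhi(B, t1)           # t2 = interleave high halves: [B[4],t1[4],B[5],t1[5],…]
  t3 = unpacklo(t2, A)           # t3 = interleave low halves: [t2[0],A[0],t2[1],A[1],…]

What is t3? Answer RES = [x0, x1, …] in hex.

RES = [ 0xd4  0xb0  0xa0  0x84  0xc2  0x61  0x84  0xfb ]

t0 = [0xa0, 0x84, 0x61, 0xb4, 0xd4, 0x7b, 0x27, 0xd7]
t1 = [0xd4, 0x7b, 0x27, 0xd7, 0xa0, 0x84, 0x61, 0xb4]
t2 = [0xd4, 0xa0, 0xc2, 0x84, 0x27, 0x61, 0x81, 0xb4]
t3 = [0xd4, 0xb0, 0xa0, 0x84, 0xc2, 0x61, 0x84, 0xfb]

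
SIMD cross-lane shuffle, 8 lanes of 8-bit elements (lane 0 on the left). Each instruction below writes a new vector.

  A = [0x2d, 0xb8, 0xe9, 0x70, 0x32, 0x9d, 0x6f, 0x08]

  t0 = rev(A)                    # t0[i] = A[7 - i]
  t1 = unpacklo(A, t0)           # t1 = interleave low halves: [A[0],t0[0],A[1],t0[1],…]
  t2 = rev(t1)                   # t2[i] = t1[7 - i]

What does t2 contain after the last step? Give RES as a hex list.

  t0: 08 6f 9d 32 70 e9 b8 2d
  t1: 2d 08 b8 6f e9 9d 70 32
  t2: 32 70 9d e9 6f b8 08 2d

RES = [ 0x32  0x70  0x9d  0xe9  0x6f  0xb8  0x08  0x2d ]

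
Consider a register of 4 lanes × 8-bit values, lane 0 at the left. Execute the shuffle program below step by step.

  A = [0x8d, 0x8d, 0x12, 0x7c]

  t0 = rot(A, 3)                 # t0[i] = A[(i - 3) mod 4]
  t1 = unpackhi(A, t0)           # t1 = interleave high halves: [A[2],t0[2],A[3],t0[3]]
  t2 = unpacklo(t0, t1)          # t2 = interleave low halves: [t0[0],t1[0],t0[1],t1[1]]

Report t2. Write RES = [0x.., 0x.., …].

RES = [ 0x8d  0x12  0x12  0x7c ]

t0 = [0x8d, 0x12, 0x7c, 0x8d]
t1 = [0x12, 0x7c, 0x7c, 0x8d]
t2 = [0x8d, 0x12, 0x12, 0x7c]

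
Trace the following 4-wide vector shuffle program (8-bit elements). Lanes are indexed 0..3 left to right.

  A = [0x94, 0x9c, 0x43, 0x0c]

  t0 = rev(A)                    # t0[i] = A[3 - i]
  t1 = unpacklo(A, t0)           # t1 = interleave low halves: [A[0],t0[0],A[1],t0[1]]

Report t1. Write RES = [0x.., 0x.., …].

RES = [ 0x94  0x0c  0x9c  0x43 ]

→ t0 |0c|43|9c|94|
→ t1 |94|0c|9c|43|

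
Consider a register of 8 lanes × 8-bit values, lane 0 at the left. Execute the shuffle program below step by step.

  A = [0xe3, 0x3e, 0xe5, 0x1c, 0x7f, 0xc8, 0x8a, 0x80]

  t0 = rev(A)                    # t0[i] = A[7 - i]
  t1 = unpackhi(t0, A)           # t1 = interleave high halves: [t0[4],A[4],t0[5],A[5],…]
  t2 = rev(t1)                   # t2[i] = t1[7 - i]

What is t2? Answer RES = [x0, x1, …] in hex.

t0 = [0x80, 0x8a, 0xc8, 0x7f, 0x1c, 0xe5, 0x3e, 0xe3]
t1 = [0x1c, 0x7f, 0xe5, 0xc8, 0x3e, 0x8a, 0xe3, 0x80]
t2 = [0x80, 0xe3, 0x8a, 0x3e, 0xc8, 0xe5, 0x7f, 0x1c]

RES = [ 0x80  0xe3  0x8a  0x3e  0xc8  0xe5  0x7f  0x1c ]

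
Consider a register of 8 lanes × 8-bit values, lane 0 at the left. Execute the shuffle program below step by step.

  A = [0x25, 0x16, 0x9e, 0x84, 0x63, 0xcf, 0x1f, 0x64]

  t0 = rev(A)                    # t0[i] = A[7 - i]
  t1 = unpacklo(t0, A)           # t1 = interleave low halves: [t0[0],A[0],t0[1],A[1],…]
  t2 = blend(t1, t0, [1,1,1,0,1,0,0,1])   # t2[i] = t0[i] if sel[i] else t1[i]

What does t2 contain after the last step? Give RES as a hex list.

RES = [0x64, 0x1f, 0xcf, 0x16, 0x84, 0x9e, 0x63, 0x25]

t0 = [0x64, 0x1f, 0xcf, 0x63, 0x84, 0x9e, 0x16, 0x25]
t1 = [0x64, 0x25, 0x1f, 0x16, 0xcf, 0x9e, 0x63, 0x84]
t2 = [0x64, 0x1f, 0xcf, 0x16, 0x84, 0x9e, 0x63, 0x25]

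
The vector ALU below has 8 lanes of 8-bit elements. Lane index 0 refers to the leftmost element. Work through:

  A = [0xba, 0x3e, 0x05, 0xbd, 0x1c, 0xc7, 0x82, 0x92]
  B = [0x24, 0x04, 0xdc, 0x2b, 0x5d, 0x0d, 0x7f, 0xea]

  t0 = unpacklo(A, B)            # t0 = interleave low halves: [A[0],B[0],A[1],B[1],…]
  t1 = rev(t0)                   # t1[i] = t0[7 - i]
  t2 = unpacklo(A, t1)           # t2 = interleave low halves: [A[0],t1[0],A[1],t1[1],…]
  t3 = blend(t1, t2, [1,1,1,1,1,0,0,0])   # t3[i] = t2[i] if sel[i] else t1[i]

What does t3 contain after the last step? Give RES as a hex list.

RES = [0xba, 0x2b, 0x3e, 0xbd, 0x05, 0x3e, 0x24, 0xba]

t0 = [0xba, 0x24, 0x3e, 0x04, 0x05, 0xdc, 0xbd, 0x2b]
t1 = [0x2b, 0xbd, 0xdc, 0x05, 0x04, 0x3e, 0x24, 0xba]
t2 = [0xba, 0x2b, 0x3e, 0xbd, 0x05, 0xdc, 0xbd, 0x05]
t3 = [0xba, 0x2b, 0x3e, 0xbd, 0x05, 0x3e, 0x24, 0xba]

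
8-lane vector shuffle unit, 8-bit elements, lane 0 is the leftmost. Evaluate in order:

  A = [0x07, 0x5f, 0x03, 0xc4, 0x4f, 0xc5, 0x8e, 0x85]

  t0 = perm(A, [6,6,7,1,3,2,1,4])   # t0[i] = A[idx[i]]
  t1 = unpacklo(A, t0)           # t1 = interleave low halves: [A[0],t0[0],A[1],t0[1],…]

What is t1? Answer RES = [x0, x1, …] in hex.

RES = [ 0x07  0x8e  0x5f  0x8e  0x03  0x85  0xc4  0x5f ]

→ t0 |8e|8e|85|5f|c4|03|5f|4f|
→ t1 |07|8e|5f|8e|03|85|c4|5f|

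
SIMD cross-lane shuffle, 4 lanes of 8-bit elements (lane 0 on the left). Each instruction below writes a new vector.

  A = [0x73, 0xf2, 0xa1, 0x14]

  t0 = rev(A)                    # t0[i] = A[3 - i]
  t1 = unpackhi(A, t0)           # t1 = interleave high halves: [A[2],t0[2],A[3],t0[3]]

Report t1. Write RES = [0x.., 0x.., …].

RES = [0xa1, 0xf2, 0x14, 0x73]

t0 = [0x14, 0xa1, 0xf2, 0x73]
t1 = [0xa1, 0xf2, 0x14, 0x73]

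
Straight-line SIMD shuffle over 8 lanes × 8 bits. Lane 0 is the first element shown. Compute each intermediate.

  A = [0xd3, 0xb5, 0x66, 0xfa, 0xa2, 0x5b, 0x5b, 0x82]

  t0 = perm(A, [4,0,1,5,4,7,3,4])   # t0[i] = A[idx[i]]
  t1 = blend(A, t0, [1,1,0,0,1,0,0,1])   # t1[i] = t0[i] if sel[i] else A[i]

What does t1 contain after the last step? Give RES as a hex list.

RES = [0xa2, 0xd3, 0x66, 0xfa, 0xa2, 0x5b, 0x5b, 0xa2]

t0 = [0xa2, 0xd3, 0xb5, 0x5b, 0xa2, 0x82, 0xfa, 0xa2]
t1 = [0xa2, 0xd3, 0x66, 0xfa, 0xa2, 0x5b, 0x5b, 0xa2]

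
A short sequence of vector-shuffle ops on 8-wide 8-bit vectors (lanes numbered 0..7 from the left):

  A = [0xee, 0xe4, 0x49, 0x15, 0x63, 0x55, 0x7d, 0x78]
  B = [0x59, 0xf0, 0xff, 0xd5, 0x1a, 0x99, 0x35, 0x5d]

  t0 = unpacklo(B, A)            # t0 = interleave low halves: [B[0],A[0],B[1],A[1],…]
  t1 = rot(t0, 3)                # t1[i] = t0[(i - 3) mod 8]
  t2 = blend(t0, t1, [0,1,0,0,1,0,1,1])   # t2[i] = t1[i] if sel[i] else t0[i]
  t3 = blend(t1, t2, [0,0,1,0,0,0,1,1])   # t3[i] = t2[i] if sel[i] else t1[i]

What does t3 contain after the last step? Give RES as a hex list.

→ t0 |59|ee|f0|e4|ff|49|d5|15|
→ t1 |49|d5|15|59|ee|f0|e4|ff|
→ t2 |59|d5|f0|e4|ee|49|e4|ff|
→ t3 |49|d5|f0|59|ee|f0|e4|ff|

RES = [0x49, 0xd5, 0xf0, 0x59, 0xee, 0xf0, 0xe4, 0xff]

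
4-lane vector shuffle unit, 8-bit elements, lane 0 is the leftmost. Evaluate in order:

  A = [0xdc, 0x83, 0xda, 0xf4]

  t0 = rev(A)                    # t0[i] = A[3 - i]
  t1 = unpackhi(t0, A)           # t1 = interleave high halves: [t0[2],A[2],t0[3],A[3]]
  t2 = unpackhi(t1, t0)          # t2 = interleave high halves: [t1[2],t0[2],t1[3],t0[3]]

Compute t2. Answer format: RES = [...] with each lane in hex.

→ t0 |f4|da|83|dc|
→ t1 |83|da|dc|f4|
→ t2 |dc|83|f4|dc|

RES = [0xdc, 0x83, 0xf4, 0xdc]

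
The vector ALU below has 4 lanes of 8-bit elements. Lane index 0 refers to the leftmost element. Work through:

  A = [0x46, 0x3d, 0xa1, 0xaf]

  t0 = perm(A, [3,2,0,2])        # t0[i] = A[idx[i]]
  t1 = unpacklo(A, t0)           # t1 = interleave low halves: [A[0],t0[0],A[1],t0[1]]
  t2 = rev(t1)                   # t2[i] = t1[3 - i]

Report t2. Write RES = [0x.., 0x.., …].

t0 = [0xaf, 0xa1, 0x46, 0xa1]
t1 = [0x46, 0xaf, 0x3d, 0xa1]
t2 = [0xa1, 0x3d, 0xaf, 0x46]

RES = [0xa1, 0x3d, 0xaf, 0x46]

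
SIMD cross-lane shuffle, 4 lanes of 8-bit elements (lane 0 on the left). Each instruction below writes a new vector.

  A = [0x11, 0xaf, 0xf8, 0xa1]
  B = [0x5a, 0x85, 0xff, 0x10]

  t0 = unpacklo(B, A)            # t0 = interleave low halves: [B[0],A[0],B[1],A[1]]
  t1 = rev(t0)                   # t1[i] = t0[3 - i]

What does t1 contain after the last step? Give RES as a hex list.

t0 = [0x5a, 0x11, 0x85, 0xaf]
t1 = [0xaf, 0x85, 0x11, 0x5a]

RES = [0xaf, 0x85, 0x11, 0x5a]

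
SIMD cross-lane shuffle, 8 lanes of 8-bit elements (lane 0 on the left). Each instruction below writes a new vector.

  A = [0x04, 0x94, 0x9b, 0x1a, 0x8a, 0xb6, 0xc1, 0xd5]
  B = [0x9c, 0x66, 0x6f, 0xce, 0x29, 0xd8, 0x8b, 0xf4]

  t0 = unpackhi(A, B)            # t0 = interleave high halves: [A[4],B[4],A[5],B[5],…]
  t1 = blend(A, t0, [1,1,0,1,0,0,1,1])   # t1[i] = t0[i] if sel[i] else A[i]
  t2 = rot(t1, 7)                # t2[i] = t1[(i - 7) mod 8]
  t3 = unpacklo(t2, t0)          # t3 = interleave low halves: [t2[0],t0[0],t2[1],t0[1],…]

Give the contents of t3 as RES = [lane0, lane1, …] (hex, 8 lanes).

RES = [ 0x29  0x8a  0x9b  0x29  0xd8  0xb6  0x8a  0xd8 ]

→ t0 |8a|29|b6|d8|c1|8b|d5|f4|
→ t1 |8a|29|9b|d8|8a|b6|d5|f4|
→ t2 |29|9b|d8|8a|b6|d5|f4|8a|
→ t3 |29|8a|9b|29|d8|b6|8a|d8|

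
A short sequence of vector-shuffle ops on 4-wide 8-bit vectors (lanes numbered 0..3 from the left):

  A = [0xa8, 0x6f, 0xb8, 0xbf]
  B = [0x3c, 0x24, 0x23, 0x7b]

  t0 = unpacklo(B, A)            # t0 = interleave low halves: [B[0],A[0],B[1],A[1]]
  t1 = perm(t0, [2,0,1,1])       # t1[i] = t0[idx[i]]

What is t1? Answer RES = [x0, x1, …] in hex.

RES = [0x24, 0x3c, 0xa8, 0xa8]

→ t0 |3c|a8|24|6f|
→ t1 |24|3c|a8|a8|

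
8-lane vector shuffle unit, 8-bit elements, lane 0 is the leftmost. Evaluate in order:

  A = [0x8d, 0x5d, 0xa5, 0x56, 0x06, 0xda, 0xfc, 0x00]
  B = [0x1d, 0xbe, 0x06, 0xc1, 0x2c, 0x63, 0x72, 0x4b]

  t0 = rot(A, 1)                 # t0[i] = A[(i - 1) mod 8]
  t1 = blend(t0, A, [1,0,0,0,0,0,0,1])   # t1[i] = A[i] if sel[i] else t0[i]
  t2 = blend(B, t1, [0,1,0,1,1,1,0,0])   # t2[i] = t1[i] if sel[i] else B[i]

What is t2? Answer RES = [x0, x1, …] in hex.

RES = [0x1d, 0x8d, 0x06, 0xa5, 0x56, 0x06, 0x72, 0x4b]

→ t0 |00|8d|5d|a5|56|06|da|fc|
→ t1 |8d|8d|5d|a5|56|06|da|00|
→ t2 |1d|8d|06|a5|56|06|72|4b|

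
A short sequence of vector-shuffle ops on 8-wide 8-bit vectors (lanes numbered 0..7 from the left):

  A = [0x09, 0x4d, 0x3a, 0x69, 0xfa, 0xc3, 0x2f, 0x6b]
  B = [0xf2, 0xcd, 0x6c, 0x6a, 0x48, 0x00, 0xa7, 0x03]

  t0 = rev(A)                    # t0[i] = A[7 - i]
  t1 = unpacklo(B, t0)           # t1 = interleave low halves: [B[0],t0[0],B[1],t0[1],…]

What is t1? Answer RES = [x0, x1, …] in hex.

RES = [0xf2, 0x6b, 0xcd, 0x2f, 0x6c, 0xc3, 0x6a, 0xfa]

→ t0 |6b|2f|c3|fa|69|3a|4d|09|
→ t1 |f2|6b|cd|2f|6c|c3|6a|fa|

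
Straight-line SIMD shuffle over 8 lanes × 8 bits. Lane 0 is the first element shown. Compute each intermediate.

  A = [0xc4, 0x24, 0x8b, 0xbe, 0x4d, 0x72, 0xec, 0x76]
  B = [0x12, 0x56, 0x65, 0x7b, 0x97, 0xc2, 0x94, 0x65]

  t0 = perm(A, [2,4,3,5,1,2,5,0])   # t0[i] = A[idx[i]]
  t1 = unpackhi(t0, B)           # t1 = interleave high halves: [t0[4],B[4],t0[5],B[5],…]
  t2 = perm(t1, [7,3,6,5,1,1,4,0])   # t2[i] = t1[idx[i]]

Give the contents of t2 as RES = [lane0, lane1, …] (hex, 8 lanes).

RES = [0x65, 0xc2, 0xc4, 0x94, 0x97, 0x97, 0x72, 0x24]

→ t0 |8b|4d|be|72|24|8b|72|c4|
→ t1 |24|97|8b|c2|72|94|c4|65|
→ t2 |65|c2|c4|94|97|97|72|24|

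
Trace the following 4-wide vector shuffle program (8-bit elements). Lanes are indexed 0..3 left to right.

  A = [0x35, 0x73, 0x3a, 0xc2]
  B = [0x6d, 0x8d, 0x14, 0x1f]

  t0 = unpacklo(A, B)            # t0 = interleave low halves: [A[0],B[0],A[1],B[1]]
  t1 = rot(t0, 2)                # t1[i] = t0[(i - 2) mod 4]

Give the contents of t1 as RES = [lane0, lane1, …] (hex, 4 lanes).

→ t0 |35|6d|73|8d|
→ t1 |73|8d|35|6d|

RES = [0x73, 0x8d, 0x35, 0x6d]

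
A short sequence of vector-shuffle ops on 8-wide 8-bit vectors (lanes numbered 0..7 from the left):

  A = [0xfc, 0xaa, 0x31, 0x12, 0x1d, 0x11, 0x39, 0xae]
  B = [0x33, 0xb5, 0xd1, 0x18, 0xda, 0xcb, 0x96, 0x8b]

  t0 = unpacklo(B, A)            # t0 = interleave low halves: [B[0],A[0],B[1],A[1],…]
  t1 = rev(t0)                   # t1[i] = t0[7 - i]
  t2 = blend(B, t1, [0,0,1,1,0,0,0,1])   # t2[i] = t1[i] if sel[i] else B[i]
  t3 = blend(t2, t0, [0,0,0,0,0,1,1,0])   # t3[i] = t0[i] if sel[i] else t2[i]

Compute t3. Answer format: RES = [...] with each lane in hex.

RES = [0x33, 0xb5, 0x31, 0xd1, 0xda, 0x31, 0x18, 0x33]

  t0: 33 fc b5 aa d1 31 18 12
  t1: 12 18 31 d1 aa b5 fc 33
  t2: 33 b5 31 d1 da cb 96 33
  t3: 33 b5 31 d1 da 31 18 33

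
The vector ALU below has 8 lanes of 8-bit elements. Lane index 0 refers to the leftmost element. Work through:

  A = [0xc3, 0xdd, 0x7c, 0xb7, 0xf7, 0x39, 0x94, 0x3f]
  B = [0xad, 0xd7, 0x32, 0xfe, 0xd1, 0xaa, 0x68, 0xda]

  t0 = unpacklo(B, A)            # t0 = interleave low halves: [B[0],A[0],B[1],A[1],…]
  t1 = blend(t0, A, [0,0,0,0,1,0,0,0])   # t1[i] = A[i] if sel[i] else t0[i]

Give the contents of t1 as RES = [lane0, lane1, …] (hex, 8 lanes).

  t0: ad c3 d7 dd 32 7c fe b7
  t1: ad c3 d7 dd f7 7c fe b7

RES = [ 0xad  0xc3  0xd7  0xdd  0xf7  0x7c  0xfe  0xb7 ]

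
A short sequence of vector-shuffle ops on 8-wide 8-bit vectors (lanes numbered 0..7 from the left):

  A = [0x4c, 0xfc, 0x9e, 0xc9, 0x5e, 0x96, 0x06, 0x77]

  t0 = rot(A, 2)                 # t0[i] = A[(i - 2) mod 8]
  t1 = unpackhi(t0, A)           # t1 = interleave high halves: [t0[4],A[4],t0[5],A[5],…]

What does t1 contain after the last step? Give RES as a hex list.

RES = [0x9e, 0x5e, 0xc9, 0x96, 0x5e, 0x06, 0x96, 0x77]

  t0: 06 77 4c fc 9e c9 5e 96
  t1: 9e 5e c9 96 5e 06 96 77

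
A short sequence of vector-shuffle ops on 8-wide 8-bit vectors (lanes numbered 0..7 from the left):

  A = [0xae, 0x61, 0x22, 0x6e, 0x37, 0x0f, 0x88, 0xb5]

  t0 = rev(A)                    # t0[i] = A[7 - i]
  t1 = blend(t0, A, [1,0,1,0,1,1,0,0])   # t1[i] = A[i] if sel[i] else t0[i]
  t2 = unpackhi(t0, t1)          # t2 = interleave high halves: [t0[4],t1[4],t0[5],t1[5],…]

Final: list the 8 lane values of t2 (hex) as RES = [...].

RES = [0x6e, 0x37, 0x22, 0x0f, 0x61, 0x61, 0xae, 0xae]

t0 = [0xb5, 0x88, 0x0f, 0x37, 0x6e, 0x22, 0x61, 0xae]
t1 = [0xae, 0x88, 0x22, 0x37, 0x37, 0x0f, 0x61, 0xae]
t2 = [0x6e, 0x37, 0x22, 0x0f, 0x61, 0x61, 0xae, 0xae]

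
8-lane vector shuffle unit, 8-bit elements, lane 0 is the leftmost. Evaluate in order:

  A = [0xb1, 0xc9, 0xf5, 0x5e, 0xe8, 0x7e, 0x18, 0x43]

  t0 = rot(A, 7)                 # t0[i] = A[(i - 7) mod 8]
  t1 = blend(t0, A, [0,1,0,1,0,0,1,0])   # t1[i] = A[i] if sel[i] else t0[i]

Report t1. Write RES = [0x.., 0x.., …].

RES = [0xc9, 0xc9, 0x5e, 0x5e, 0x7e, 0x18, 0x18, 0xb1]

→ t0 |c9|f5|5e|e8|7e|18|43|b1|
→ t1 |c9|c9|5e|5e|7e|18|18|b1|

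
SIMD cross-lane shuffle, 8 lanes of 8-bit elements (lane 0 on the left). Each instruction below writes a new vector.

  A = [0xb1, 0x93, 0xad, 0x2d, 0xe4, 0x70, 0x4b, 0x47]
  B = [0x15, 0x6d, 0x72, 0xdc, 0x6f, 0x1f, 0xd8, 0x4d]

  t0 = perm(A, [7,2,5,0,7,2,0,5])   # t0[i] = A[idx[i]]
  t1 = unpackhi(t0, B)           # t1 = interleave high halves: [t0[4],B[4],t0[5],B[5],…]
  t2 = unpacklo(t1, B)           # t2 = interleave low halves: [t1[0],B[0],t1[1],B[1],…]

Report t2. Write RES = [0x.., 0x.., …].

RES = [0x47, 0x15, 0x6f, 0x6d, 0xad, 0x72, 0x1f, 0xdc]

t0 = [0x47, 0xad, 0x70, 0xb1, 0x47, 0xad, 0xb1, 0x70]
t1 = [0x47, 0x6f, 0xad, 0x1f, 0xb1, 0xd8, 0x70, 0x4d]
t2 = [0x47, 0x15, 0x6f, 0x6d, 0xad, 0x72, 0x1f, 0xdc]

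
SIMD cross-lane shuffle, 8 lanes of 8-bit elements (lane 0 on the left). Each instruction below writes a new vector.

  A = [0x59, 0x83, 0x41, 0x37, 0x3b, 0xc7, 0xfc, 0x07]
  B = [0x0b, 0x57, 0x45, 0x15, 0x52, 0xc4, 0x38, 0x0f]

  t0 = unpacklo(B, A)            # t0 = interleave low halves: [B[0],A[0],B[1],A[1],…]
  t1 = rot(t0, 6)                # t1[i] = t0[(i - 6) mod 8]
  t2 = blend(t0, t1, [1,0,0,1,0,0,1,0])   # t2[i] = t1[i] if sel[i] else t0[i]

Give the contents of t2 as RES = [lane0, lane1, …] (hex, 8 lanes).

  t0: 0b 59 57 83 45 41 15 37
  t1: 57 83 45 41 15 37 0b 59
  t2: 57 59 57 41 45 41 0b 37

RES = [0x57, 0x59, 0x57, 0x41, 0x45, 0x41, 0x0b, 0x37]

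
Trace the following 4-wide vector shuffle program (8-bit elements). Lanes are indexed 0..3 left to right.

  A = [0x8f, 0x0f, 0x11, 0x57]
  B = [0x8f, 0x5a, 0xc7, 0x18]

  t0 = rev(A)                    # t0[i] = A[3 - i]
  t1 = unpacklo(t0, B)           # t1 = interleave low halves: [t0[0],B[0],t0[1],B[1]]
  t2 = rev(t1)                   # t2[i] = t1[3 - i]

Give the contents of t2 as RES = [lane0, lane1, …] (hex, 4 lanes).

RES = [0x5a, 0x11, 0x8f, 0x57]

→ t0 |57|11|0f|8f|
→ t1 |57|8f|11|5a|
→ t2 |5a|11|8f|57|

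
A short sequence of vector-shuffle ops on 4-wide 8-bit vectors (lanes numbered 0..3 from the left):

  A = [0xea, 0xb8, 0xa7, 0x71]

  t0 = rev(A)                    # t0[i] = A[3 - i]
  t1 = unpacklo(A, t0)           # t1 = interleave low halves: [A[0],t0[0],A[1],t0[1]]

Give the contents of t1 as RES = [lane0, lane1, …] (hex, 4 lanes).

RES = [ 0xea  0x71  0xb8  0xa7 ]

t0 = [0x71, 0xa7, 0xb8, 0xea]
t1 = [0xea, 0x71, 0xb8, 0xa7]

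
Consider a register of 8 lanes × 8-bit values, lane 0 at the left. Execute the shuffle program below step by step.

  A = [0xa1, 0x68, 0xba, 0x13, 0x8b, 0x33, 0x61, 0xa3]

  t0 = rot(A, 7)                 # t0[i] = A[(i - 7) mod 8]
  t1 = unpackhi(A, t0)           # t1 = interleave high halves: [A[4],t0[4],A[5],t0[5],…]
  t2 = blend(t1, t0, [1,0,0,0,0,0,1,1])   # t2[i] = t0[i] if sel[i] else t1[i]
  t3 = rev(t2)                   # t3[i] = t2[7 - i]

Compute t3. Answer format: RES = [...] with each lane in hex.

RES = [0xa1, 0xa3, 0xa3, 0x61, 0x61, 0x33, 0x33, 0x68]

→ t0 |68|ba|13|8b|33|61|a3|a1|
→ t1 |8b|33|33|61|61|a3|a3|a1|
→ t2 |68|33|33|61|61|a3|a3|a1|
→ t3 |a1|a3|a3|61|61|33|33|68|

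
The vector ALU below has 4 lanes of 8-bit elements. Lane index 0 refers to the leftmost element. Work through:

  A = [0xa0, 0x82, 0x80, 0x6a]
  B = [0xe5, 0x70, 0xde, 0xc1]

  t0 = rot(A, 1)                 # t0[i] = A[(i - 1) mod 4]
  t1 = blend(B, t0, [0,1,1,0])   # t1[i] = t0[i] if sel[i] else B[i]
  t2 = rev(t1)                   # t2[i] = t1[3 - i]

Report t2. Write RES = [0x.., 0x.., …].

t0 = [0x6a, 0xa0, 0x82, 0x80]
t1 = [0xe5, 0xa0, 0x82, 0xc1]
t2 = [0xc1, 0x82, 0xa0, 0xe5]

RES = [ 0xc1  0x82  0xa0  0xe5 ]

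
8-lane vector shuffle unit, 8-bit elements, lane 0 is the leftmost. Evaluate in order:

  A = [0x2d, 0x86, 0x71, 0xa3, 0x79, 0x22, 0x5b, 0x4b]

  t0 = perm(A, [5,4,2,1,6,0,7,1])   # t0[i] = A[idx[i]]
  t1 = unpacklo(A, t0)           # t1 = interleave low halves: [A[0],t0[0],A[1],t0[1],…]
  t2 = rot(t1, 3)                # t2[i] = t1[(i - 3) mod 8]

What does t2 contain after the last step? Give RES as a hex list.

RES = [ 0x71  0xa3  0x86  0x2d  0x22  0x86  0x79  0x71 ]

  t0: 22 79 71 86 5b 2d 4b 86
  t1: 2d 22 86 79 71 71 a3 86
  t2: 71 a3 86 2d 22 86 79 71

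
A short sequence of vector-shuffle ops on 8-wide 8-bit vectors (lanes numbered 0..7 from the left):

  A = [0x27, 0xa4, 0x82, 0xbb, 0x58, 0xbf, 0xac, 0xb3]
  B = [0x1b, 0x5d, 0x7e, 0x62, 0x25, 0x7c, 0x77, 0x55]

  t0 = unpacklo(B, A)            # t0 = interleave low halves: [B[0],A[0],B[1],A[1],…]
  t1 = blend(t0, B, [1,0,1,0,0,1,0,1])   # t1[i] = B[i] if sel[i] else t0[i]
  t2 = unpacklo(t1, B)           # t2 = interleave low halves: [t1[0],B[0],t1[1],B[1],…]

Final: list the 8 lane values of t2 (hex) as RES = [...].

RES = [0x1b, 0x1b, 0x27, 0x5d, 0x7e, 0x7e, 0xa4, 0x62]

  t0: 1b 27 5d a4 7e 82 62 bb
  t1: 1b 27 7e a4 7e 7c 62 55
  t2: 1b 1b 27 5d 7e 7e a4 62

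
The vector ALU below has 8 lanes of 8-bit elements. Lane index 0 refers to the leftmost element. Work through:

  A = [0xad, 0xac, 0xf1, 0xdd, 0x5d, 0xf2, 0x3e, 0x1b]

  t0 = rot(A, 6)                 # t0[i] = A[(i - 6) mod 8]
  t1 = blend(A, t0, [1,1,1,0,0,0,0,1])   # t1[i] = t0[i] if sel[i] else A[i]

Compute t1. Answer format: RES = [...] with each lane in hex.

  t0: f1 dd 5d f2 3e 1b ad ac
  t1: f1 dd 5d dd 5d f2 3e ac

RES = [0xf1, 0xdd, 0x5d, 0xdd, 0x5d, 0xf2, 0x3e, 0xac]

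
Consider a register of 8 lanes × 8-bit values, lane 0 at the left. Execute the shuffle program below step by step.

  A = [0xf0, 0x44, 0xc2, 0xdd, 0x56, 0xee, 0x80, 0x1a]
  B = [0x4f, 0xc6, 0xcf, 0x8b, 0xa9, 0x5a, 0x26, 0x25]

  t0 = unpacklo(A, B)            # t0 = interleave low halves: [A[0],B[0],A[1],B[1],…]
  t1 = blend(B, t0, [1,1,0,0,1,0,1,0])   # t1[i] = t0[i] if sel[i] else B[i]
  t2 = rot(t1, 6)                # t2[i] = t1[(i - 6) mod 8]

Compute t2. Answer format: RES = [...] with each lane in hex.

t0 = [0xf0, 0x4f, 0x44, 0xc6, 0xc2, 0xcf, 0xdd, 0x8b]
t1 = [0xf0, 0x4f, 0xcf, 0x8b, 0xc2, 0x5a, 0xdd, 0x25]
t2 = [0xcf, 0x8b, 0xc2, 0x5a, 0xdd, 0x25, 0xf0, 0x4f]

RES = [ 0xcf  0x8b  0xc2  0x5a  0xdd  0x25  0xf0  0x4f ]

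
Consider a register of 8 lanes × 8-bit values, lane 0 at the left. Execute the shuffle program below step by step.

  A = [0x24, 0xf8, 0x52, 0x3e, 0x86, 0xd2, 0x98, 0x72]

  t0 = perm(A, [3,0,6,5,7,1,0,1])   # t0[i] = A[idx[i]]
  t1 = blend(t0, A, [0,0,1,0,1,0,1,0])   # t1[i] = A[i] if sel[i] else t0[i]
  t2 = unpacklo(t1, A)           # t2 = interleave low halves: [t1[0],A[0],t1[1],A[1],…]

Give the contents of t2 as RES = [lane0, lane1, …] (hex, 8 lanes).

RES = [ 0x3e  0x24  0x24  0xf8  0x52  0x52  0xd2  0x3e ]

→ t0 |3e|24|98|d2|72|f8|24|f8|
→ t1 |3e|24|52|d2|86|f8|98|f8|
→ t2 |3e|24|24|f8|52|52|d2|3e|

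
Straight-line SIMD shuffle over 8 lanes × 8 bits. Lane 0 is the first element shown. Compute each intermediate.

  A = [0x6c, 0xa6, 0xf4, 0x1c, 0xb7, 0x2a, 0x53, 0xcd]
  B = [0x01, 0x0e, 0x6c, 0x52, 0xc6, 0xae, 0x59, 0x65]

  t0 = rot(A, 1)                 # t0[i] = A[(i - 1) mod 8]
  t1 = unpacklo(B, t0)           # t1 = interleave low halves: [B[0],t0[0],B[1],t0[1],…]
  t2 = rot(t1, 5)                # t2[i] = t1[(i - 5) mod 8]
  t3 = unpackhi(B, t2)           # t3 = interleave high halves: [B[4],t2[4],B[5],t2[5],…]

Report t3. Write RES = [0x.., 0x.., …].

  t0: cd 6c a6 f4 1c b7 2a 53
  t1: 01 cd 0e 6c 6c a6 52 f4
  t2: 6c 6c a6 52 f4 01 cd 0e
  t3: c6 f4 ae 01 59 cd 65 0e

RES = [ 0xc6  0xf4  0xae  0x01  0x59  0xcd  0x65  0x0e ]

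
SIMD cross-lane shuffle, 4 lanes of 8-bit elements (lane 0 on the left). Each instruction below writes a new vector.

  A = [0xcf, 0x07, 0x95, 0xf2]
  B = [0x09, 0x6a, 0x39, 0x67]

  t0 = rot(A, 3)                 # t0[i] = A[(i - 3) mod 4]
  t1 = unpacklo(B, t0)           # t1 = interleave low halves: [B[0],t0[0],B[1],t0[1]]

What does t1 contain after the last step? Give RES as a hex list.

  t0: 07 95 f2 cf
  t1: 09 07 6a 95

RES = [ 0x09  0x07  0x6a  0x95 ]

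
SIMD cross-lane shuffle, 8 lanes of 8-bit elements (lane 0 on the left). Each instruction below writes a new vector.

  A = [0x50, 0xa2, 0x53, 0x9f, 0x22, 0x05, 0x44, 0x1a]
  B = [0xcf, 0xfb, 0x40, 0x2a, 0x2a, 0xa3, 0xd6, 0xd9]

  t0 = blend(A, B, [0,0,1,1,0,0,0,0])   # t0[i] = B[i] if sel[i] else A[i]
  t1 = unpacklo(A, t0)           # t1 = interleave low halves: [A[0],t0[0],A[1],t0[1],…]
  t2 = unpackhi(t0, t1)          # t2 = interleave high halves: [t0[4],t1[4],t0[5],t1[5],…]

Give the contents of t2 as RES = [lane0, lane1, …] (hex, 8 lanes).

  t0: 50 a2 40 2a 22 05 44 1a
  t1: 50 50 a2 a2 53 40 9f 2a
  t2: 22 53 05 40 44 9f 1a 2a

RES = [0x22, 0x53, 0x05, 0x40, 0x44, 0x9f, 0x1a, 0x2a]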